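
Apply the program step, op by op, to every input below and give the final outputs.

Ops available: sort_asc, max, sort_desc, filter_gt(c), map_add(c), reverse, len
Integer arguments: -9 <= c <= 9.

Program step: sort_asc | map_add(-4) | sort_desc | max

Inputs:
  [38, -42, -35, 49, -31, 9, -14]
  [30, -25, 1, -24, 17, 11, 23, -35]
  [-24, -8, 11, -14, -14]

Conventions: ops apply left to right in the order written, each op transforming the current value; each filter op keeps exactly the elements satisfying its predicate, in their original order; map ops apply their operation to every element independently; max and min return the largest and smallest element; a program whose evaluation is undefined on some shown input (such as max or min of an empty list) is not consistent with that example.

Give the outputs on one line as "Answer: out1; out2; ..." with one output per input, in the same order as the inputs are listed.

45; 26; 7

Execution, op by op:
  [38, -42, -35, 49, -31, 9, -14] -> [-42, -35, -31, -14, 9, 38, 49] -> [-46, -39, -35, -18, 5, 34, 45] -> [45, 34, 5, -18, -35, -39, -46] -> 45
  [30, -25, 1, -24, 17, 11, 23, -35] -> [-35, -25, -24, 1, 11, 17, 23, 30] -> [-39, -29, -28, -3, 7, 13, 19, 26] -> [26, 19, 13, 7, -3, -28, -29, -39] -> 26
  [-24, -8, 11, -14, -14] -> [-24, -14, -14, -8, 11] -> [-28, -18, -18, -12, 7] -> [7, -12, -18, -18, -28] -> 7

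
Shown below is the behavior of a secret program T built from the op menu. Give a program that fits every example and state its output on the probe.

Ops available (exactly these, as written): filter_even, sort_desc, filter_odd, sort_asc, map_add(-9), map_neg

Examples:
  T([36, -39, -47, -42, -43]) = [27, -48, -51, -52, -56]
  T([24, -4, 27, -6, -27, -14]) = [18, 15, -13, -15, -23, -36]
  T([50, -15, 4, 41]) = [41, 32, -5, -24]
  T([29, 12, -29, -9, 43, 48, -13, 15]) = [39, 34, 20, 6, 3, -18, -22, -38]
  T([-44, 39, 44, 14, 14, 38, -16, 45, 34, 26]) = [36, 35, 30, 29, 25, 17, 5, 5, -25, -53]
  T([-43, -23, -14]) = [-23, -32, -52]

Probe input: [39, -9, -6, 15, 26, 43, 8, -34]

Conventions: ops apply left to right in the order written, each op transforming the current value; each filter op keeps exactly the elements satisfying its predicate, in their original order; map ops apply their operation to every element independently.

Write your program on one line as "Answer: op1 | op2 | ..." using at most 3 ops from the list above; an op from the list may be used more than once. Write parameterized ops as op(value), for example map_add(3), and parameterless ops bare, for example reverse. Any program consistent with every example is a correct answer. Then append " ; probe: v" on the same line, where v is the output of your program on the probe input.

sort_desc | map_add(-9) ; probe: [34, 30, 17, 6, -1, -15, -18, -43]

Check, running the answer program on each example:
  [36, -39, -47, -42, -43] -> [36, -39, -42, -43, -47] -> [27, -48, -51, -52, -56]
  [24, -4, 27, -6, -27, -14] -> [27, 24, -4, -6, -14, -27] -> [18, 15, -13, -15, -23, -36]
  [50, -15, 4, 41] -> [50, 41, 4, -15] -> [41, 32, -5, -24]
  [29, 12, -29, -9, 43, 48, -13, 15] -> [48, 43, 29, 15, 12, -9, -13, -29] -> [39, 34, 20, 6, 3, -18, -22, -38]
  [-44, 39, 44, 14, 14, 38, -16, 45, 34, 26] -> [45, 44, 39, 38, 34, 26, 14, 14, -16, -44] -> [36, 35, 30, 29, 25, 17, 5, 5, -25, -53]
  [-43, -23, -14] -> [-14, -23, -43] -> [-23, -32, -52]
  probe: [39, -9, -6, 15, 26, 43, 8, -34] -> [43, 39, 26, 15, 8, -6, -9, -34] -> [34, 30, 17, 6, -1, -15, -18, -43]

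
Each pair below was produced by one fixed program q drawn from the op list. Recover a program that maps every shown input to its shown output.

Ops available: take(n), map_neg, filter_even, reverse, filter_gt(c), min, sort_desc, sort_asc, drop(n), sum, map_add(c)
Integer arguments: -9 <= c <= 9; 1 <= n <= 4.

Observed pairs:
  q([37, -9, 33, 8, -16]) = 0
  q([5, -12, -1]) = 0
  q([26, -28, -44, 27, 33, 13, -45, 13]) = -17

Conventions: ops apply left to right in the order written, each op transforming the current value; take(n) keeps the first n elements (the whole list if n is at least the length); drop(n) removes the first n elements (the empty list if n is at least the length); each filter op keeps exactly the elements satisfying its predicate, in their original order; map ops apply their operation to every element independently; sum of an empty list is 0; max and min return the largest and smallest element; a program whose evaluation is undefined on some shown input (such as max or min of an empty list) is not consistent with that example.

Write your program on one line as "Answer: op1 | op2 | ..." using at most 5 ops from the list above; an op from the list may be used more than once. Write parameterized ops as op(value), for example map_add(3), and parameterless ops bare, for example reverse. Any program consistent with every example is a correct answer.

map_add(-6) | drop(4) | reverse | drop(1) | sum

Check, running the answer program on each example:
  [37, -9, 33, 8, -16] -> [31, -15, 27, 2, -22] -> [-22] -> [-22] -> [] -> 0
  [5, -12, -1] -> [-1, -18, -7] -> [] -> [] -> [] -> 0
  [26, -28, -44, 27, 33, 13, -45, 13] -> [20, -34, -50, 21, 27, 7, -51, 7] -> [27, 7, -51, 7] -> [7, -51, 7, 27] -> [-51, 7, 27] -> -17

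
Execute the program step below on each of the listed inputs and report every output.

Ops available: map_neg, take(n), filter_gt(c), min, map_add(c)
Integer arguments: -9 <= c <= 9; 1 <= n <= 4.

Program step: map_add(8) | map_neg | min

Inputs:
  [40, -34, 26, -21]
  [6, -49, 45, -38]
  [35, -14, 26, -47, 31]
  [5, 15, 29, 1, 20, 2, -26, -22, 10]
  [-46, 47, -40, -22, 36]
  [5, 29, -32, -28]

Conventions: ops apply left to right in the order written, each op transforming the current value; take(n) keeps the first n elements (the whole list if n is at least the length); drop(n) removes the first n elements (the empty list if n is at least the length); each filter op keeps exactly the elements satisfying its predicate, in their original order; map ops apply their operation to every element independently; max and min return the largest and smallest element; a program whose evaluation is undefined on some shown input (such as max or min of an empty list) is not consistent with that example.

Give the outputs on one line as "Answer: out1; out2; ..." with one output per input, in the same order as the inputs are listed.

Execution, op by op:
  [40, -34, 26, -21] -> [48, -26, 34, -13] -> [-48, 26, -34, 13] -> -48
  [6, -49, 45, -38] -> [14, -41, 53, -30] -> [-14, 41, -53, 30] -> -53
  [35, -14, 26, -47, 31] -> [43, -6, 34, -39, 39] -> [-43, 6, -34, 39, -39] -> -43
  [5, 15, 29, 1, 20, 2, -26, -22, 10] -> [13, 23, 37, 9, 28, 10, -18, -14, 18] -> [-13, -23, -37, -9, -28, -10, 18, 14, -18] -> -37
  [-46, 47, -40, -22, 36] -> [-38, 55, -32, -14, 44] -> [38, -55, 32, 14, -44] -> -55
  [5, 29, -32, -28] -> [13, 37, -24, -20] -> [-13, -37, 24, 20] -> -37

-48; -53; -43; -37; -55; -37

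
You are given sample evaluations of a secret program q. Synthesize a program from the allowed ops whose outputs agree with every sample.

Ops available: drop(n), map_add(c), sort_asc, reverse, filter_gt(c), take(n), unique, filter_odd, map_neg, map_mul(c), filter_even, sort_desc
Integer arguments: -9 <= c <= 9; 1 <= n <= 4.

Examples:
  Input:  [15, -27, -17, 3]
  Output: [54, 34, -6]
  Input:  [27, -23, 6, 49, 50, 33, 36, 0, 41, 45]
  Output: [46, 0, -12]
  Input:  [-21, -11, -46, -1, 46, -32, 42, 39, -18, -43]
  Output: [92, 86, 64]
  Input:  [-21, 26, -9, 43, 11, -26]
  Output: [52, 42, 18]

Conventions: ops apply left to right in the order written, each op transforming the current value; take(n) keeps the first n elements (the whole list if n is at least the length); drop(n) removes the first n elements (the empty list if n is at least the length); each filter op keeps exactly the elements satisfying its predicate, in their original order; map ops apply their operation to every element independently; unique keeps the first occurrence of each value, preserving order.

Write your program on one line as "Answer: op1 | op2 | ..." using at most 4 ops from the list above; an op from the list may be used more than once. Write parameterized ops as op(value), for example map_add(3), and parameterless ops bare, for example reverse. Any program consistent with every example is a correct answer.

sort_asc | take(3) | map_mul(-2)

Check, running the answer program on each example:
  [15, -27, -17, 3] -> [-27, -17, 3, 15] -> [-27, -17, 3] -> [54, 34, -6]
  [27, -23, 6, 49, 50, 33, 36, 0, 41, 45] -> [-23, 0, 6, 27, 33, 36, 41, 45, 49, 50] -> [-23, 0, 6] -> [46, 0, -12]
  [-21, -11, -46, -1, 46, -32, 42, 39, -18, -43] -> [-46, -43, -32, -21, -18, -11, -1, 39, 42, 46] -> [-46, -43, -32] -> [92, 86, 64]
  [-21, 26, -9, 43, 11, -26] -> [-26, -21, -9, 11, 26, 43] -> [-26, -21, -9] -> [52, 42, 18]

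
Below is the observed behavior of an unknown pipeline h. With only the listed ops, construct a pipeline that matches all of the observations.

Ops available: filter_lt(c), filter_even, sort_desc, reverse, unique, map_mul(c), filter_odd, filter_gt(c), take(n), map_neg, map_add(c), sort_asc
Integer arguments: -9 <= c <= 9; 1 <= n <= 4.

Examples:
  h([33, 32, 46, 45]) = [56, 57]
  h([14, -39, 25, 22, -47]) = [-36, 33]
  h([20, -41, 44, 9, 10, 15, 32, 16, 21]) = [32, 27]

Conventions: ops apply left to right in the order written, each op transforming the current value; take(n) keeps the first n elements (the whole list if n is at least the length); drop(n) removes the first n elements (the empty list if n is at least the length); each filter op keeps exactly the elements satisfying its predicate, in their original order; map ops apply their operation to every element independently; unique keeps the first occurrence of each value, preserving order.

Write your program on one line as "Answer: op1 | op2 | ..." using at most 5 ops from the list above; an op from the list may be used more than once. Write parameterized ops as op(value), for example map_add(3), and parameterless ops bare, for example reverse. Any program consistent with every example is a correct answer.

map_add(5) | reverse | take(2) | map_add(6)

Check, running the answer program on each example:
  [33, 32, 46, 45] -> [38, 37, 51, 50] -> [50, 51, 37, 38] -> [50, 51] -> [56, 57]
  [14, -39, 25, 22, -47] -> [19, -34, 30, 27, -42] -> [-42, 27, 30, -34, 19] -> [-42, 27] -> [-36, 33]
  [20, -41, 44, 9, 10, 15, 32, 16, 21] -> [25, -36, 49, 14, 15, 20, 37, 21, 26] -> [26, 21, 37, 20, 15, 14, 49, -36, 25] -> [26, 21] -> [32, 27]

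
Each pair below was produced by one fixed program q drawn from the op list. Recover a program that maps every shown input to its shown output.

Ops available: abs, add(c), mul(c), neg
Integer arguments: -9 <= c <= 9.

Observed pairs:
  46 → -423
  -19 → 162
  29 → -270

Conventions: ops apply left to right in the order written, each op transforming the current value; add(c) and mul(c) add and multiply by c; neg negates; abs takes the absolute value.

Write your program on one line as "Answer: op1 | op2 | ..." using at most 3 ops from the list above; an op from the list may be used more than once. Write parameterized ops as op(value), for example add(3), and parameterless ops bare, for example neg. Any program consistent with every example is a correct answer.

add(1) | mul(9) | neg

Check, running the answer program on each example:
  46 -> 47 -> 423 -> -423
  -19 -> -18 -> -162 -> 162
  29 -> 30 -> 270 -> -270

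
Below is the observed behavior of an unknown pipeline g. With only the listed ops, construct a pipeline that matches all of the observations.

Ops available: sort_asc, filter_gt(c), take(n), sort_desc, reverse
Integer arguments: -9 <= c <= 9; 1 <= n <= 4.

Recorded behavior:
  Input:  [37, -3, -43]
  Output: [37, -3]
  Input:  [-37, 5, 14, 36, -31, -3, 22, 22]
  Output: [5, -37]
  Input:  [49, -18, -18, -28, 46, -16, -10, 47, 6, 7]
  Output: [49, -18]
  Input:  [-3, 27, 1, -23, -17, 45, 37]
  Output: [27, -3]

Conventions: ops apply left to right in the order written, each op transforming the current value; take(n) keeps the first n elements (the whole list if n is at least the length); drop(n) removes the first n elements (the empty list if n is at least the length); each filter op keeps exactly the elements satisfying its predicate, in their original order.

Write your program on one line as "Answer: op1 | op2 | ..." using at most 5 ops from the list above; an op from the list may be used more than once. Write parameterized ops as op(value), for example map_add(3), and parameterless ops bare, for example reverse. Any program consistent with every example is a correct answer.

take(2) | reverse | sort_asc | reverse

Check, running the answer program on each example:
  [37, -3, -43] -> [37, -3] -> [-3, 37] -> [-3, 37] -> [37, -3]
  [-37, 5, 14, 36, -31, -3, 22, 22] -> [-37, 5] -> [5, -37] -> [-37, 5] -> [5, -37]
  [49, -18, -18, -28, 46, -16, -10, 47, 6, 7] -> [49, -18] -> [-18, 49] -> [-18, 49] -> [49, -18]
  [-3, 27, 1, -23, -17, 45, 37] -> [-3, 27] -> [27, -3] -> [-3, 27] -> [27, -3]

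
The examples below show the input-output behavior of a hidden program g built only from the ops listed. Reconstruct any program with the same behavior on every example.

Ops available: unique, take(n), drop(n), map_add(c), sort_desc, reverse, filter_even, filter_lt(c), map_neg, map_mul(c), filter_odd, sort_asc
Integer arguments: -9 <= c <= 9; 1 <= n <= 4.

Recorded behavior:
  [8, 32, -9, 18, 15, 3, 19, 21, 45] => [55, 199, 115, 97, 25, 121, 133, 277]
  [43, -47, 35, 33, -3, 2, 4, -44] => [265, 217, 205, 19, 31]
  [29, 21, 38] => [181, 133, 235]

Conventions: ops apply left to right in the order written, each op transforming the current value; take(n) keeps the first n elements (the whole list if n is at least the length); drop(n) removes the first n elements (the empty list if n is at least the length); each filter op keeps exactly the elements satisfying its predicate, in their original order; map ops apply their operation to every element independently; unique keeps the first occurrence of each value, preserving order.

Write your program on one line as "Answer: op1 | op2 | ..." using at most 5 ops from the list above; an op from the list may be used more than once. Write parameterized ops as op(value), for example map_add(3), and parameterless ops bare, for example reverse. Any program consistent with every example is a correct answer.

map_mul(-6) | filter_lt(6) | map_add(-7) | map_neg

Check, running the answer program on each example:
  [8, 32, -9, 18, 15, 3, 19, 21, 45] -> [-48, -192, 54, -108, -90, -18, -114, -126, -270] -> [-48, -192, -108, -90, -18, -114, -126, -270] -> [-55, -199, -115, -97, -25, -121, -133, -277] -> [55, 199, 115, 97, 25, 121, 133, 277]
  [43, -47, 35, 33, -3, 2, 4, -44] -> [-258, 282, -210, -198, 18, -12, -24, 264] -> [-258, -210, -198, -12, -24] -> [-265, -217, -205, -19, -31] -> [265, 217, 205, 19, 31]
  [29, 21, 38] -> [-174, -126, -228] -> [-174, -126, -228] -> [-181, -133, -235] -> [181, 133, 235]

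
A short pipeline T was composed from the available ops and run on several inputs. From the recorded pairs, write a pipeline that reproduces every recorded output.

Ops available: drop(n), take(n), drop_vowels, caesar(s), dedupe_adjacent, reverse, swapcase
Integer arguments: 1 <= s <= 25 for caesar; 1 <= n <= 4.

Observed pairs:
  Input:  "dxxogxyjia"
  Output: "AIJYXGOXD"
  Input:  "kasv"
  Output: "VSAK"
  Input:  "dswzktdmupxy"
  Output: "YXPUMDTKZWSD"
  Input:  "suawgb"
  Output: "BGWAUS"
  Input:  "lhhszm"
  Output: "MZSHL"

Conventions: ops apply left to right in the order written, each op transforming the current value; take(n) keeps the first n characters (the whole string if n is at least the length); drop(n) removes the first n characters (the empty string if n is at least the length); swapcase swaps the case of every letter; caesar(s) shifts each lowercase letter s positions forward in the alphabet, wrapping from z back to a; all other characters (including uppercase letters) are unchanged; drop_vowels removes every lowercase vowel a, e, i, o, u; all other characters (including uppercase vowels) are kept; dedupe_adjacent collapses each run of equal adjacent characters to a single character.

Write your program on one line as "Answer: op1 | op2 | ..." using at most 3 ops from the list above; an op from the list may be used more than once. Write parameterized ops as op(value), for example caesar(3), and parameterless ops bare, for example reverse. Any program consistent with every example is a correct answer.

dedupe_adjacent | reverse | swapcase

Check, running the answer program on each example:
  "dxxogxyjia" -> "dxogxyjia" -> "aijyxgoxd" -> "AIJYXGOXD"
  "kasv" -> "kasv" -> "vsak" -> "VSAK"
  "dswzktdmupxy" -> "dswzktdmupxy" -> "yxpumdtkzwsd" -> "YXPUMDTKZWSD"
  "suawgb" -> "suawgb" -> "bgwaus" -> "BGWAUS"
  "lhhszm" -> "lhszm" -> "mzshl" -> "MZSHL"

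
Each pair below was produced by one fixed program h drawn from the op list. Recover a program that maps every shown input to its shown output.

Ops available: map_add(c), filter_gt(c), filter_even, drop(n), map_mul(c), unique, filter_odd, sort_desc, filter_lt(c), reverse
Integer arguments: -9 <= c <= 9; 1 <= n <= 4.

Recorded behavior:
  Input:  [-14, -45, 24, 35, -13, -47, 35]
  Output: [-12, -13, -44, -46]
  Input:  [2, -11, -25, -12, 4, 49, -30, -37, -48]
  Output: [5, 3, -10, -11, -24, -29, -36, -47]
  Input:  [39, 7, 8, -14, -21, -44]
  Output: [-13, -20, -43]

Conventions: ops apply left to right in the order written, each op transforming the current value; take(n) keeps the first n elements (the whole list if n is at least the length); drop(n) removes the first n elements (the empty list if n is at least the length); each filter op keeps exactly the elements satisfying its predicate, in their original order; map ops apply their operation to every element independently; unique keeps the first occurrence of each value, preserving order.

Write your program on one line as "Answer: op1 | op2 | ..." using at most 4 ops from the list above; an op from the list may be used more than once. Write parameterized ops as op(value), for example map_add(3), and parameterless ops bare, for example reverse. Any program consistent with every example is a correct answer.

map_add(1) | filter_lt(6) | reverse | sort_desc

Check, running the answer program on each example:
  [-14, -45, 24, 35, -13, -47, 35] -> [-13, -44, 25, 36, -12, -46, 36] -> [-13, -44, -12, -46] -> [-46, -12, -44, -13] -> [-12, -13, -44, -46]
  [2, -11, -25, -12, 4, 49, -30, -37, -48] -> [3, -10, -24, -11, 5, 50, -29, -36, -47] -> [3, -10, -24, -11, 5, -29, -36, -47] -> [-47, -36, -29, 5, -11, -24, -10, 3] -> [5, 3, -10, -11, -24, -29, -36, -47]
  [39, 7, 8, -14, -21, -44] -> [40, 8, 9, -13, -20, -43] -> [-13, -20, -43] -> [-43, -20, -13] -> [-13, -20, -43]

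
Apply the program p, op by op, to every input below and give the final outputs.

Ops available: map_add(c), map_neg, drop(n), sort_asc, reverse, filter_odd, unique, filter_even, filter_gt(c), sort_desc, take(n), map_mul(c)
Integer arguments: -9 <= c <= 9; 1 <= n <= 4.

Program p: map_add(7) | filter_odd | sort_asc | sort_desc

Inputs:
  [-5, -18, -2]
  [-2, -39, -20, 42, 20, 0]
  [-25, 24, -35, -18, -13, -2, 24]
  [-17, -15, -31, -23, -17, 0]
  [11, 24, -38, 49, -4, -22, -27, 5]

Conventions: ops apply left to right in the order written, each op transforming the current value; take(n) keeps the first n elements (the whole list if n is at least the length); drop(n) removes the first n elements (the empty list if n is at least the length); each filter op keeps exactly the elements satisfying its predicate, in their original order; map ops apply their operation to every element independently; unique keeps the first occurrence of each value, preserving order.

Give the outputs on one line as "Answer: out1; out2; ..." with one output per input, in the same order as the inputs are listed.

[5, -11]; [49, 27, 7, 5, -13]; [31, 31, 5, -11]; [7]; [31, 3, -15, -31]

Execution, op by op:
  [-5, -18, -2] -> [2, -11, 5] -> [-11, 5] -> [-11, 5] -> [5, -11]
  [-2, -39, -20, 42, 20, 0] -> [5, -32, -13, 49, 27, 7] -> [5, -13, 49, 27, 7] -> [-13, 5, 7, 27, 49] -> [49, 27, 7, 5, -13]
  [-25, 24, -35, -18, -13, -2, 24] -> [-18, 31, -28, -11, -6, 5, 31] -> [31, -11, 5, 31] -> [-11, 5, 31, 31] -> [31, 31, 5, -11]
  [-17, -15, -31, -23, -17, 0] -> [-10, -8, -24, -16, -10, 7] -> [7] -> [7] -> [7]
  [11, 24, -38, 49, -4, -22, -27, 5] -> [18, 31, -31, 56, 3, -15, -20, 12] -> [31, -31, 3, -15] -> [-31, -15, 3, 31] -> [31, 3, -15, -31]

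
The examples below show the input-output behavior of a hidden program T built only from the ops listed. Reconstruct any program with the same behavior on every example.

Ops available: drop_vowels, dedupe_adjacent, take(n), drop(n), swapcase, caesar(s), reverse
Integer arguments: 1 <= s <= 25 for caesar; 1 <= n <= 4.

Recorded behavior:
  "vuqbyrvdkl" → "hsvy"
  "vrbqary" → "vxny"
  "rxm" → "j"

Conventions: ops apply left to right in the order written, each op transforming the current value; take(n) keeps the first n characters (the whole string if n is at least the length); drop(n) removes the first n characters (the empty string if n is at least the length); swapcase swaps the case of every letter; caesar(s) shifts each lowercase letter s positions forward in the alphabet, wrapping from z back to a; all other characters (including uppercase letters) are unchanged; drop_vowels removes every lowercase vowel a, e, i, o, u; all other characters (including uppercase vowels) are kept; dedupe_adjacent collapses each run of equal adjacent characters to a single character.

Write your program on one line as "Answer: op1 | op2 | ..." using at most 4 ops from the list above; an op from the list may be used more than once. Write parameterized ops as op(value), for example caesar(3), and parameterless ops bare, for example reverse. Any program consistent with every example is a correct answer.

caesar(23) | reverse | drop_vowels | take(4)

Check, running the answer program on each example:
  "vuqbyrvdkl" -> "srnyvosahi" -> "ihasovynrs" -> "hsvynrs" -> "hsvy"
  "vrbqary" -> "soynxov" -> "voxnyos" -> "vxnys" -> "vxny"
  "rxm" -> "ouj" -> "juo" -> "j" -> "j"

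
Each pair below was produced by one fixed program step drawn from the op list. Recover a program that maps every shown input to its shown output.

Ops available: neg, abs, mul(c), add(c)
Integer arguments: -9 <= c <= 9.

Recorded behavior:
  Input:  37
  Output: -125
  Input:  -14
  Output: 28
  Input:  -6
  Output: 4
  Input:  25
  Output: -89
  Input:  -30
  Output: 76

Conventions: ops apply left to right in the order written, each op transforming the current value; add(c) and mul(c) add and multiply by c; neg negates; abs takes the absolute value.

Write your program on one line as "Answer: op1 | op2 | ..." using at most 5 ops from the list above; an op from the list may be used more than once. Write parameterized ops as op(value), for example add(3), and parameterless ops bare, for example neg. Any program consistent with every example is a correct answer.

add(-2) | neg | add(-7) | mul(3) | add(1)

Check, running the answer program on each example:
  37 -> 35 -> -35 -> -42 -> -126 -> -125
  -14 -> -16 -> 16 -> 9 -> 27 -> 28
  -6 -> -8 -> 8 -> 1 -> 3 -> 4
  25 -> 23 -> -23 -> -30 -> -90 -> -89
  -30 -> -32 -> 32 -> 25 -> 75 -> 76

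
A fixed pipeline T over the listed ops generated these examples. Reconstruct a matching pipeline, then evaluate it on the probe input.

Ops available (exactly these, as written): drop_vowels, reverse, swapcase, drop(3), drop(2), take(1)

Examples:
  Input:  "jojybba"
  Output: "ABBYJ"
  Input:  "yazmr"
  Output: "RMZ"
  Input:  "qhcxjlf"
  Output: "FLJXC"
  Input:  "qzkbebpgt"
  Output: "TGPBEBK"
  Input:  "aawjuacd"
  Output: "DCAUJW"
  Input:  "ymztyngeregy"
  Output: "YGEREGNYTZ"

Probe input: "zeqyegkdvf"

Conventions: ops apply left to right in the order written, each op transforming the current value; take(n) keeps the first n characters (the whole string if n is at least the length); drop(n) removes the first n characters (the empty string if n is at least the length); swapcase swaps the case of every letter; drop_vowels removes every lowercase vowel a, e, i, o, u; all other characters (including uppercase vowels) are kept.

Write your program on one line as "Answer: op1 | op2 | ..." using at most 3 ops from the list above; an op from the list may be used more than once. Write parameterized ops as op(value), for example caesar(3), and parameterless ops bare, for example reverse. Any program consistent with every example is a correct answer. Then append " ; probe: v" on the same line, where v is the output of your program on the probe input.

drop(2) | swapcase | reverse ; probe: "FVDKGEYQ"

Check, running the answer program on each example:
  "jojybba" -> "jybba" -> "JYBBA" -> "ABBYJ"
  "yazmr" -> "zmr" -> "ZMR" -> "RMZ"
  "qhcxjlf" -> "cxjlf" -> "CXJLF" -> "FLJXC"
  "qzkbebpgt" -> "kbebpgt" -> "KBEBPGT" -> "TGPBEBK"
  "aawjuacd" -> "wjuacd" -> "WJUACD" -> "DCAUJW"
  "ymztyngeregy" -> "ztyngeregy" -> "ZTYNGEREGY" -> "YGEREGNYTZ"
  probe: "zeqyegkdvf" -> "qyegkdvf" -> "QYEGKDVF" -> "FVDKGEYQ"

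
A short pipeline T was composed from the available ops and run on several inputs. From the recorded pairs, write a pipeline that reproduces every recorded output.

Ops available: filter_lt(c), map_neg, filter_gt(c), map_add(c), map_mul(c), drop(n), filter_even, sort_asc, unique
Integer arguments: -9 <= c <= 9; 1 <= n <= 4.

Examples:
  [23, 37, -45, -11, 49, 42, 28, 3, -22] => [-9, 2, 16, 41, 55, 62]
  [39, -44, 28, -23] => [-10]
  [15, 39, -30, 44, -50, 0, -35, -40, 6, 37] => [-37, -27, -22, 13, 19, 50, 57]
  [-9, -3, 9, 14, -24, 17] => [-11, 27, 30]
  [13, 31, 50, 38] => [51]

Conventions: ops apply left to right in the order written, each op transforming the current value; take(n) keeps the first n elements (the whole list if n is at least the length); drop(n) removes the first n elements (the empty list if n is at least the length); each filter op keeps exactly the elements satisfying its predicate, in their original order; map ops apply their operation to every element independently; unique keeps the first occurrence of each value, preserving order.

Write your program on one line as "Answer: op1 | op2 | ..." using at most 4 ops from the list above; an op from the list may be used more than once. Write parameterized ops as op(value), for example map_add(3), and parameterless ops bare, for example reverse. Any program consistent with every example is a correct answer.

drop(3) | sort_asc | map_add(9) | map_add(4)

Check, running the answer program on each example:
  [23, 37, -45, -11, 49, 42, 28, 3, -22] -> [-11, 49, 42, 28, 3, -22] -> [-22, -11, 3, 28, 42, 49] -> [-13, -2, 12, 37, 51, 58] -> [-9, 2, 16, 41, 55, 62]
  [39, -44, 28, -23] -> [-23] -> [-23] -> [-14] -> [-10]
  [15, 39, -30, 44, -50, 0, -35, -40, 6, 37] -> [44, -50, 0, -35, -40, 6, 37] -> [-50, -40, -35, 0, 6, 37, 44] -> [-41, -31, -26, 9, 15, 46, 53] -> [-37, -27, -22, 13, 19, 50, 57]
  [-9, -3, 9, 14, -24, 17] -> [14, -24, 17] -> [-24, 14, 17] -> [-15, 23, 26] -> [-11, 27, 30]
  [13, 31, 50, 38] -> [38] -> [38] -> [47] -> [51]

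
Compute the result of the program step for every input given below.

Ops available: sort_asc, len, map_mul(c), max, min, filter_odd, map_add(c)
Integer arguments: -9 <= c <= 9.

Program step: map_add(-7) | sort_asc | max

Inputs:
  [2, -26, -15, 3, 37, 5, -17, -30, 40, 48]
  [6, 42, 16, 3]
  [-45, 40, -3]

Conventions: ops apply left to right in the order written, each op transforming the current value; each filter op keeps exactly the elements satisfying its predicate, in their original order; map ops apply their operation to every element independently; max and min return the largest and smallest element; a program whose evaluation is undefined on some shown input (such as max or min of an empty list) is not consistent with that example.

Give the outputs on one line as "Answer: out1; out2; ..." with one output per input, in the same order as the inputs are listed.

41; 35; 33

Execution, op by op:
  [2, -26, -15, 3, 37, 5, -17, -30, 40, 48] -> [-5, -33, -22, -4, 30, -2, -24, -37, 33, 41] -> [-37, -33, -24, -22, -5, -4, -2, 30, 33, 41] -> 41
  [6, 42, 16, 3] -> [-1, 35, 9, -4] -> [-4, -1, 9, 35] -> 35
  [-45, 40, -3] -> [-52, 33, -10] -> [-52, -10, 33] -> 33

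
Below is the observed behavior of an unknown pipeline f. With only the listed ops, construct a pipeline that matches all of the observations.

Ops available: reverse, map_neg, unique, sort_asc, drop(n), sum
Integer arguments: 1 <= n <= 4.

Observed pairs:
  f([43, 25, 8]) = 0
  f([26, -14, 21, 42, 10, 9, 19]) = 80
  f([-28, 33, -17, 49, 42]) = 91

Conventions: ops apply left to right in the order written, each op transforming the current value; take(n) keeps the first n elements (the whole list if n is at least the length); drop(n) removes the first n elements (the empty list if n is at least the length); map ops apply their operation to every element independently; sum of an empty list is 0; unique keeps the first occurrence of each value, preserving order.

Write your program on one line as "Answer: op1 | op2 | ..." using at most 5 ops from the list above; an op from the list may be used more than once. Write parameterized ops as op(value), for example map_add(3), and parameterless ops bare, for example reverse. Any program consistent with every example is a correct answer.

drop(2) | drop(1) | reverse | sum

Check, running the answer program on each example:
  [43, 25, 8] -> [8] -> [] -> [] -> 0
  [26, -14, 21, 42, 10, 9, 19] -> [21, 42, 10, 9, 19] -> [42, 10, 9, 19] -> [19, 9, 10, 42] -> 80
  [-28, 33, -17, 49, 42] -> [-17, 49, 42] -> [49, 42] -> [42, 49] -> 91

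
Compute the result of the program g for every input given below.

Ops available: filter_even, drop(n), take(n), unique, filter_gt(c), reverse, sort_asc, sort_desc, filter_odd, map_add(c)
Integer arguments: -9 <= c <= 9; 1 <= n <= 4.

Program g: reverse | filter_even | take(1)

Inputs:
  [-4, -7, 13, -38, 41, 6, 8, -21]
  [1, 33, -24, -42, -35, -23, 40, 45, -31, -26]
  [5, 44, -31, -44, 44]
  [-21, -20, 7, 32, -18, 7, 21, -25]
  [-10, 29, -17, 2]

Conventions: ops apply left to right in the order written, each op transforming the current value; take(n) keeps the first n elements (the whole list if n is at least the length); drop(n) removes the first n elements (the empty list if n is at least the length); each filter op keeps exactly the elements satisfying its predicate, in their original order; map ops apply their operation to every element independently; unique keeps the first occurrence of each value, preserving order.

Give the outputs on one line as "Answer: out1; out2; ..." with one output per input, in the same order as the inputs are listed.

Execution, op by op:
  [-4, -7, 13, -38, 41, 6, 8, -21] -> [-21, 8, 6, 41, -38, 13, -7, -4] -> [8, 6, -38, -4] -> [8]
  [1, 33, -24, -42, -35, -23, 40, 45, -31, -26] -> [-26, -31, 45, 40, -23, -35, -42, -24, 33, 1] -> [-26, 40, -42, -24] -> [-26]
  [5, 44, -31, -44, 44] -> [44, -44, -31, 44, 5] -> [44, -44, 44] -> [44]
  [-21, -20, 7, 32, -18, 7, 21, -25] -> [-25, 21, 7, -18, 32, 7, -20, -21] -> [-18, 32, -20] -> [-18]
  [-10, 29, -17, 2] -> [2, -17, 29, -10] -> [2, -10] -> [2]

[8]; [-26]; [44]; [-18]; [2]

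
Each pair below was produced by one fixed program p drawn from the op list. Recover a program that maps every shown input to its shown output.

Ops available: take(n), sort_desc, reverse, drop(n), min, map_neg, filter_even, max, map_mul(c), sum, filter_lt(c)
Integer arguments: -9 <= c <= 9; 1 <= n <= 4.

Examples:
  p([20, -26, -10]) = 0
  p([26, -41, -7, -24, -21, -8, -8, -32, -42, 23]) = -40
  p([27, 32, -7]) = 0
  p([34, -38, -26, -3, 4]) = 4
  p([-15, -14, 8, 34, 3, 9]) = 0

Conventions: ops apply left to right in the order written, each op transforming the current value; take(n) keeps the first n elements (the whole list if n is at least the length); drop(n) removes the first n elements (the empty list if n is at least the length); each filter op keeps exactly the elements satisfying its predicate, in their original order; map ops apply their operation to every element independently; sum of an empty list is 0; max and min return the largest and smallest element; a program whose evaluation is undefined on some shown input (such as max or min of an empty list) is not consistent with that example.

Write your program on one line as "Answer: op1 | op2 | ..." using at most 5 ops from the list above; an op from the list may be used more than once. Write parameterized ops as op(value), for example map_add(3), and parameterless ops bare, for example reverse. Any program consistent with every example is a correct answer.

filter_even | drop(3) | take(2) | sum

Check, running the answer program on each example:
  [20, -26, -10] -> [20, -26, -10] -> [] -> [] -> 0
  [26, -41, -7, -24, -21, -8, -8, -32, -42, 23] -> [26, -24, -8, -8, -32, -42] -> [-8, -32, -42] -> [-8, -32] -> -40
  [27, 32, -7] -> [32] -> [] -> [] -> 0
  [34, -38, -26, -3, 4] -> [34, -38, -26, 4] -> [4] -> [4] -> 4
  [-15, -14, 8, 34, 3, 9] -> [-14, 8, 34] -> [] -> [] -> 0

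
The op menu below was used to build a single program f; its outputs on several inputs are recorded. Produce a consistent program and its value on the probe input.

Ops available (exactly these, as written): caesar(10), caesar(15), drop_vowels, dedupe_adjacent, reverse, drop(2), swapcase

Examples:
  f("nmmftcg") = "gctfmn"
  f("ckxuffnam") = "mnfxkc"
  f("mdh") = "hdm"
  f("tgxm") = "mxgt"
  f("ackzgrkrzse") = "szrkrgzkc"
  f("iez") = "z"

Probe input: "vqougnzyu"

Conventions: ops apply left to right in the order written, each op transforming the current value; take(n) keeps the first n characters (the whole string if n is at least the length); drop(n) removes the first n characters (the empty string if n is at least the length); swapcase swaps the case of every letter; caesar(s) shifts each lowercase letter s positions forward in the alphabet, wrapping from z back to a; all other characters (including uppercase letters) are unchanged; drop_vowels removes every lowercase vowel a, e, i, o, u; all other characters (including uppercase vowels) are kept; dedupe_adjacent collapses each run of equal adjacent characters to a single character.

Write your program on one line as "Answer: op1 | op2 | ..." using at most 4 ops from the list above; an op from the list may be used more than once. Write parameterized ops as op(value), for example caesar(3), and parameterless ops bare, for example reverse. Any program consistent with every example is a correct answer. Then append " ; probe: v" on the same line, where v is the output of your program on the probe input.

reverse | drop_vowels | dedupe_adjacent ; probe: "yzngqv"

Check, running the answer program on each example:
  "nmmftcg" -> "gctfmmn" -> "gctfmmn" -> "gctfmn"
  "ckxuffnam" -> "manffuxkc" -> "mnffxkc" -> "mnfxkc"
  "mdh" -> "hdm" -> "hdm" -> "hdm"
  "tgxm" -> "mxgt" -> "mxgt" -> "mxgt"
  "ackzgrkrzse" -> "eszrkrgzkca" -> "szrkrgzkc" -> "szrkrgzkc"
  "iez" -> "zei" -> "z" -> "z"
  probe: "vqougnzyu" -> "uyznguoqv" -> "yzngqv" -> "yzngqv"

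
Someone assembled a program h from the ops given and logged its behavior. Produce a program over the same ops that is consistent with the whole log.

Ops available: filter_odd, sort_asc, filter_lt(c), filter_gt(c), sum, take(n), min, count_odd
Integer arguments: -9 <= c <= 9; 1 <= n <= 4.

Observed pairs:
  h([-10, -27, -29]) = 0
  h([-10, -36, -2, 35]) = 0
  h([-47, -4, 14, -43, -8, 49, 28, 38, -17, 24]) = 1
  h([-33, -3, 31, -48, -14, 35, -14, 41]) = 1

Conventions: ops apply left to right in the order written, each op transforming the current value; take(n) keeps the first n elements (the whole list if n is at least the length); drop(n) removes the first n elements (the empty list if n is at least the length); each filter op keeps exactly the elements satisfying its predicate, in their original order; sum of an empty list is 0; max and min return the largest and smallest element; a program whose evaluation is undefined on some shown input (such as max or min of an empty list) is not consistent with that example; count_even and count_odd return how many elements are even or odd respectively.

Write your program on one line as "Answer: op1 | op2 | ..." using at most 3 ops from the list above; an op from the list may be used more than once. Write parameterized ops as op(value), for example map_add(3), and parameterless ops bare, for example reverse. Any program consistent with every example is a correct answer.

take(1) | filter_odd | count_odd

Check, running the answer program on each example:
  [-10, -27, -29] -> [-10] -> [] -> 0
  [-10, -36, -2, 35] -> [-10] -> [] -> 0
  [-47, -4, 14, -43, -8, 49, 28, 38, -17, 24] -> [-47] -> [-47] -> 1
  [-33, -3, 31, -48, -14, 35, -14, 41] -> [-33] -> [-33] -> 1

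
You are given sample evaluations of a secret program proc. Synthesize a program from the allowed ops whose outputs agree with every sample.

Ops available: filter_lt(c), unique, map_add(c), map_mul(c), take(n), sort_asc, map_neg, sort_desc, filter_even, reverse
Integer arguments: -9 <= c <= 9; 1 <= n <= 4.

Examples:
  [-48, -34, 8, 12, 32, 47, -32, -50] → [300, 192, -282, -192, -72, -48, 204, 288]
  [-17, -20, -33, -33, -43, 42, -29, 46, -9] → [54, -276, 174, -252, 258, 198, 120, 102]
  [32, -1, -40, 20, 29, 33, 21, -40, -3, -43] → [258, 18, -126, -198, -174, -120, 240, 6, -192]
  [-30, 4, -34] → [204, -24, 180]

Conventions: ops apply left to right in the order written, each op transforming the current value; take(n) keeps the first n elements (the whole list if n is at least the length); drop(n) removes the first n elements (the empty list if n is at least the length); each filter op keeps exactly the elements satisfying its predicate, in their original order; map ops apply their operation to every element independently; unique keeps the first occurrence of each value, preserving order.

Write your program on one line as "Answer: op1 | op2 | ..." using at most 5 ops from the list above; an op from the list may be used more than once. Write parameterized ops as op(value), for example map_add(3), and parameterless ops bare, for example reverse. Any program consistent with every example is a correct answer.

unique | reverse | map_neg | map_mul(6)

Check, running the answer program on each example:
  [-48, -34, 8, 12, 32, 47, -32, -50] -> [-48, -34, 8, 12, 32, 47, -32, -50] -> [-50, -32, 47, 32, 12, 8, -34, -48] -> [50, 32, -47, -32, -12, -8, 34, 48] -> [300, 192, -282, -192, -72, -48, 204, 288]
  [-17, -20, -33, -33, -43, 42, -29, 46, -9] -> [-17, -20, -33, -43, 42, -29, 46, -9] -> [-9, 46, -29, 42, -43, -33, -20, -17] -> [9, -46, 29, -42, 43, 33, 20, 17] -> [54, -276, 174, -252, 258, 198, 120, 102]
  [32, -1, -40, 20, 29, 33, 21, -40, -3, -43] -> [32, -1, -40, 20, 29, 33, 21, -3, -43] -> [-43, -3, 21, 33, 29, 20, -40, -1, 32] -> [43, 3, -21, -33, -29, -20, 40, 1, -32] -> [258, 18, -126, -198, -174, -120, 240, 6, -192]
  [-30, 4, -34] -> [-30, 4, -34] -> [-34, 4, -30] -> [34, -4, 30] -> [204, -24, 180]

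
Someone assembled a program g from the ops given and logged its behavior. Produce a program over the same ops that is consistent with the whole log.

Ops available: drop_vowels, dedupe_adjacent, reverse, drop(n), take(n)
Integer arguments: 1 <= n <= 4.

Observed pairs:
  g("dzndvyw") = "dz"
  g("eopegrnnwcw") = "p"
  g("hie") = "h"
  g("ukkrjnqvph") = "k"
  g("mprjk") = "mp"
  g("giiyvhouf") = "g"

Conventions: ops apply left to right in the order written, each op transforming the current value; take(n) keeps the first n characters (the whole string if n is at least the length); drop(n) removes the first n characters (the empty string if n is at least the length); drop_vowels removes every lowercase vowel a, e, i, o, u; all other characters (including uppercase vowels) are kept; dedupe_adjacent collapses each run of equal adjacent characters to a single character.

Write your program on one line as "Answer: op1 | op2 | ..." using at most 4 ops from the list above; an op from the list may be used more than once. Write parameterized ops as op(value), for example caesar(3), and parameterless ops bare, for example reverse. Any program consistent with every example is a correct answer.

take(3) | dedupe_adjacent | drop_vowels | take(2)

Check, running the answer program on each example:
  "dzndvyw" -> "dzn" -> "dzn" -> "dzn" -> "dz"
  "eopegrnnwcw" -> "eop" -> "eop" -> "p" -> "p"
  "hie" -> "hie" -> "hie" -> "h" -> "h"
  "ukkrjnqvph" -> "ukk" -> "uk" -> "k" -> "k"
  "mprjk" -> "mpr" -> "mpr" -> "mpr" -> "mp"
  "giiyvhouf" -> "gii" -> "gi" -> "g" -> "g"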